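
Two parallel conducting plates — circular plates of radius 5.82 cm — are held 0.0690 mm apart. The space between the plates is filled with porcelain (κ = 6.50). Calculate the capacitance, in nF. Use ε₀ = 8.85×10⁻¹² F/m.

8.87 nF

A = π(5.82 cm)² = 1.06×10⁻² m².
C = κε₀A/d = 6.50 × 8.85×10⁻¹² × 1.06×10⁻² / 6.90×10⁻⁵ = 8.87×10⁻⁹ F.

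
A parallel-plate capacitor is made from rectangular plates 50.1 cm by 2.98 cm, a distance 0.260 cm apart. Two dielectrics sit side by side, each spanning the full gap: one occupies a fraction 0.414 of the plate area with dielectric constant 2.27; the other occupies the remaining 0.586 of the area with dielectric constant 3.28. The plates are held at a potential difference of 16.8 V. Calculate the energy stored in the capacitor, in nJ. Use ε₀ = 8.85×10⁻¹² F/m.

U ≈ 20.5 nJ

A = 50.1 × 2.98 cm² = 1.49×10⁻² m².
Side-by-side slabs ⇒ two capacitors in parallel, each spanning the full gap.
C₁ = κ₁ε₀A₁/d = 2.27 × 8.85×10⁻¹² × 6.18×10⁻³ / 2.60×10⁻³ = 4.78×10⁻¹¹ F.
C₂ = κ₂ε₀A₂/d = 3.28 × 8.85×10⁻¹² × 8.75×10⁻³ / 2.60×10⁻³ = 9.77×10⁻¹¹ F.
C = C₁ + C₂ = 1.45×10⁻¹⁰ F.
U = ½CV² = ½ × 1.45×10⁻¹⁰ × (16.8)² = 2.05×10⁻⁸ J.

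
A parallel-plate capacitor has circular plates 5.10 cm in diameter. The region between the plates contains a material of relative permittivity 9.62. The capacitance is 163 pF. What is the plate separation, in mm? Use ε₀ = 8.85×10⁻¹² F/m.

A = π(5.10/2 cm)² = 2.04×10⁻³ m².
d = κε₀A/C = 9.62 × 8.85×10⁻¹² × 2.04×10⁻³ / 1.63×10⁻¹⁰ = 1.07×10⁻³ m.

1.07 mm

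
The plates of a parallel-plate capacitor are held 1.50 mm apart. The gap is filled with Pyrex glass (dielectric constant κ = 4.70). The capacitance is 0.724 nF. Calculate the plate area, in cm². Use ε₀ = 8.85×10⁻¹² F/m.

A = Cd/(κε₀) = 7.24×10⁻¹⁰ × 1.50×10⁻³ / (4.70 × 8.85×10⁻¹²) = 2.61×10⁻² m².

261 cm²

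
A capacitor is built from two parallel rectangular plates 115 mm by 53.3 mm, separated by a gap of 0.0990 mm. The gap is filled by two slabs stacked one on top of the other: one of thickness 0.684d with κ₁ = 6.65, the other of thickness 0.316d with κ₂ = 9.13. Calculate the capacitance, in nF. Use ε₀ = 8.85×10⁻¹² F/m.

C ≈ 3.99 nF

A = 115 × 53.3 mm² = 6.13×10⁻³ m².
Stacked slabs ⇒ two capacitors in series, each with the full plate area.
C₁ = κ₁ε₀A/d₁ = 6.65 × 8.85×10⁻¹² × 6.13×10⁻³ / 6.77×10⁻⁵ = 5.33×10⁻⁹ F.
C₂ = κ₂ε₀A/d₂ = 9.13 × 8.85×10⁻¹² × 6.13×10⁻³ / 3.13×10⁻⁵ = 1.58×10⁻⁸ F.
C = (1/C₁ + 1/C₂)⁻¹ = 3.99×10⁻⁹ F.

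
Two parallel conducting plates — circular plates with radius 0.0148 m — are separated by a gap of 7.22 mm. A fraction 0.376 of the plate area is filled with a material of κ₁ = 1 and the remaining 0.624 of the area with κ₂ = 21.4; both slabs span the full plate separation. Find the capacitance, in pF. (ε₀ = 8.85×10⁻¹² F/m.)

C ≈ 11.6 pF

A = π(0.0148 m)² = 6.88×10⁻⁴ m².
Side-by-side slabs ⇒ two capacitors in parallel, each spanning the full gap.
C₁ = κ₁ε₀A₁/d = 1.00 × 8.85×10⁻¹² × 2.59×10⁻⁴ / 7.22×10⁻³ = 3.17×10⁻¹³ F.
C₂ = κ₂ε₀A₂/d = 21.4 × 8.85×10⁻¹² × 4.29×10⁻⁴ / 7.22×10⁻³ = 1.13×10⁻¹¹ F.
C = C₁ + C₂ = 1.16×10⁻¹¹ F.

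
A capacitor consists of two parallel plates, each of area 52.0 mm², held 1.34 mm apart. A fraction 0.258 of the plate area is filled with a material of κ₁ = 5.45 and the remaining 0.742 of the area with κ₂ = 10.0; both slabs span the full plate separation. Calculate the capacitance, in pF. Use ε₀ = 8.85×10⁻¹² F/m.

A = 52.0 mm² = 5.20×10⁻⁵ m².
Side-by-side slabs ⇒ two capacitors in parallel, each spanning the full gap.
C₁ = κ₁ε₀A₁/d = 5.45 × 8.85×10⁻¹² × 1.34×10⁻⁵ / 1.34×10⁻³ = 4.83×10⁻¹³ F.
C₂ = κ₂ε₀A₂/d = 10.0 × 8.85×10⁻¹² × 3.86×10⁻⁵ / 1.34×10⁻³ = 2.55×10⁻¹² F.
C = C₁ + C₂ = 3.03×10⁻¹² F.

3.03 pF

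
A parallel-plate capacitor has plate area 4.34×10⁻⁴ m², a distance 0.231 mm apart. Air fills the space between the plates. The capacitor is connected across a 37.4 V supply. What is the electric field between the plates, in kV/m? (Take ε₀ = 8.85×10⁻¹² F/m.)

E = V/d = 37.4 / 2.31×10⁻⁴ = 1.62×10⁵ V/m.

162 kV/m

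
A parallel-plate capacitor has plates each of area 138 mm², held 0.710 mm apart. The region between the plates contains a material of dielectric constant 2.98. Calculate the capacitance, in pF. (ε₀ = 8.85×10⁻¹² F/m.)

A = 138 mm² = 1.38×10⁻⁴ m².
C = κε₀A/d = 2.98 × 8.85×10⁻¹² × 1.38×10⁻⁴ / 7.10×10⁻⁴ = 5.13×10⁻¹² F.

C ≈ 5.13 pF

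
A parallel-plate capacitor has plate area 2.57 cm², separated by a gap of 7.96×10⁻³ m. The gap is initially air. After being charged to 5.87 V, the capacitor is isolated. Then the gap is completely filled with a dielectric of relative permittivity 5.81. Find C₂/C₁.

C = κε₀A/d scales with κ, so C₂/C₁ = κ = 5.81.

C₂/C₁ ≈ 5.81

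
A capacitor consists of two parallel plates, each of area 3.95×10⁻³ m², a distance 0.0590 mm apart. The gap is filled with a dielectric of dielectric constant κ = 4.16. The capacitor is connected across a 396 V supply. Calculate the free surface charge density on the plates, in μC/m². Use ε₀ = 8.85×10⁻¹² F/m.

σ ≈ 247 μC/m²

C = κε₀A/d = 4.16 × 8.85×10⁻¹² × 3.95×10⁻³ / 5.90×10⁻⁵ = 2.46×10⁻⁹ F.
σ = Q/A = CV/A = 2.46×10⁻⁹ × 396 / 3.95×10⁻³ = 2.47×10⁻⁴ C/m².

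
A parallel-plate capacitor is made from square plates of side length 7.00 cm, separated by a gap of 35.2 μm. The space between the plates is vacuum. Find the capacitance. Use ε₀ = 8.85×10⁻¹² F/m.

A = (7.00 cm)² = 4.90×10⁻³ m².
C = ε₀A/d = 8.85×10⁻¹² × 4.90×10⁻³ / 3.52×10⁻⁵ = 1.23×10⁻⁹ F.

1.23 nF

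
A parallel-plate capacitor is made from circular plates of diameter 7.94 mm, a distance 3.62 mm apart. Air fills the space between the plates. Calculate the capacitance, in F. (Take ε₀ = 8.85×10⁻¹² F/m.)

C ≈ 1.21×10⁻¹³ F

A = π(7.94/2 mm)² = 4.95×10⁻⁵ m².
C = ε₀A/d = 8.85×10⁻¹² × 4.95×10⁻⁵ / 3.62×10⁻³ = 1.21×10⁻¹³ F.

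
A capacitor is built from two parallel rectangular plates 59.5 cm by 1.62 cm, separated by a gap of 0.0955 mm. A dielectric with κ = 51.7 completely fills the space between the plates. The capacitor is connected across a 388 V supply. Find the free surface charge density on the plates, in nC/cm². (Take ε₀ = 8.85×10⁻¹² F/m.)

σ ≈ 186 nC/cm²

A = 59.5 × 1.62 cm² = 9.64×10⁻³ m².
C = κε₀A/d = 51.7 × 8.85×10⁻¹² × 9.64×10⁻³ / 9.55×10⁻⁵ = 4.62×10⁻⁸ F.
σ = Q/A = CV/A = 4.62×10⁻⁸ × 388 / 9.64×10⁻³ = 1.86×10⁻³ C/m².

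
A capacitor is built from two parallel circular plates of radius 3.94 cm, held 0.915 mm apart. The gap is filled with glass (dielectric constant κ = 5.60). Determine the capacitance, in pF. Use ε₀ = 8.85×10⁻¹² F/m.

264 pF

A = π(3.94 cm)² = 4.88×10⁻³ m².
C = κε₀A/d = 5.60 × 8.85×10⁻¹² × 4.88×10⁻³ / 9.15×10⁻⁴ = 2.64×10⁻¹⁰ F.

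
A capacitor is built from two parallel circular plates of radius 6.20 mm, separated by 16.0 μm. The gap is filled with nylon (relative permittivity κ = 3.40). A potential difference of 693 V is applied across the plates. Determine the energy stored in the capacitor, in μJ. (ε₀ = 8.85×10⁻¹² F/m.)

A = π(6.20 mm)² = 1.21×10⁻⁴ m².
C = κε₀A/d = 3.40 × 8.85×10⁻¹² × 1.21×10⁻⁴ / 1.60×10⁻⁵ = 2.27×10⁻¹⁰ F.
U = ½CV² = ½ × 2.27×10⁻¹⁰ × (693)² = 5.45×10⁻⁵ J.

U ≈ 54.5 μJ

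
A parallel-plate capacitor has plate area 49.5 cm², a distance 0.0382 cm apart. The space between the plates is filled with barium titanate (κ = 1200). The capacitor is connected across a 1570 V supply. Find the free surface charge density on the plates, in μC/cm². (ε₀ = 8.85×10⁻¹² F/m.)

σ ≈ 4.36 μC/cm²

A = 49.5 cm² = 4.95×10⁻³ m².
C = κε₀A/d = 1200 × 8.85×10⁻¹² × 4.95×10⁻³ / 3.82×10⁻⁴ = 1.38×10⁻⁷ F.
σ = Q/A = CV/A = 1.38×10⁻⁷ × 1570 / 4.95×10⁻³ = 4.36×10⁻² C/m².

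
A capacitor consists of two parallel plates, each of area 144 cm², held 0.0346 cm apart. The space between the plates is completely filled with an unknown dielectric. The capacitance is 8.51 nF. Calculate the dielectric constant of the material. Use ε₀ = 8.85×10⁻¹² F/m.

A = 144 cm² = 1.44×10⁻² m².
κ = Cd/(ε₀A) = 8.51×10⁻⁹ × 3.46×10⁻⁴ / (8.85×10⁻¹² × 1.44×10⁻²) = 23.1.

κ ≈ 23.1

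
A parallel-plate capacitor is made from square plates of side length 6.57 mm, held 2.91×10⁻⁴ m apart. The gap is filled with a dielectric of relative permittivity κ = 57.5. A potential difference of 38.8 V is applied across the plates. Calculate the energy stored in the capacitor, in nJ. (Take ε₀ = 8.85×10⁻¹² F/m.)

U ≈ 56.8 nJ

A = (6.57 mm)² = 4.32×10⁻⁵ m².
C = κε₀A/d = 57.5 × 8.85×10⁻¹² × 4.32×10⁻⁵ / 2.91×10⁻⁴ = 7.55×10⁻¹¹ F.
U = ½CV² = ½ × 7.55×10⁻¹¹ × (38.8)² = 5.68×10⁻⁸ J.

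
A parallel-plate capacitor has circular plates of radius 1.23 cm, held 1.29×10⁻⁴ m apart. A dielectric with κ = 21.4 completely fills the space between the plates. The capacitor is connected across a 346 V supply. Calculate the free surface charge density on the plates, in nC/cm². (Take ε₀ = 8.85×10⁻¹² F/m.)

A = π(1.23 cm)² = 4.75×10⁻⁴ m².
C = κε₀A/d = 21.4 × 8.85×10⁻¹² × 4.75×10⁻⁴ / 1.29×10⁻⁴ = 6.98×10⁻¹⁰ F.
σ = Q/A = CV/A = 6.98×10⁻¹⁰ × 346 / 4.75×10⁻⁴ = 5.08×10⁻⁴ C/m².

50.8 nC/cm²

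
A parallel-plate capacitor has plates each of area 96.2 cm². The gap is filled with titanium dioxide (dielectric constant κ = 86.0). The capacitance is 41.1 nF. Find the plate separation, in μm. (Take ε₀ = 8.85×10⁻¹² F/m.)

A = 96.2 cm² = 9.62×10⁻³ m².
d = κε₀A/C = 86.0 × 8.85×10⁻¹² × 9.62×10⁻³ / 4.11×10⁻⁸ = 1.78×10⁻⁴ m.

d ≈ 178 μm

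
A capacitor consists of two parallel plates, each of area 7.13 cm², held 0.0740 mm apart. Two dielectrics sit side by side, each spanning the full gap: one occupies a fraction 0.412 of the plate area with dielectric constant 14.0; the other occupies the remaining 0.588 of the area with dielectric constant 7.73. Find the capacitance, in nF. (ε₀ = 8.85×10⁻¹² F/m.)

0.879 nF

A = 7.13 cm² = 7.13×10⁻⁴ m².
Side-by-side slabs ⇒ two capacitors in parallel, each spanning the full gap.
C₁ = κ₁ε₀A₁/d = 14.0 × 8.85×10⁻¹² × 2.94×10⁻⁴ / 7.40×10⁻⁵ = 4.92×10⁻¹⁰ F.
C₂ = κ₂ε₀A₂/d = 7.73 × 8.85×10⁻¹² × 4.19×10⁻⁴ / 7.40×10⁻⁵ = 3.88×10⁻¹⁰ F.
C = C₁ + C₂ = 8.79×10⁻¹⁰ F.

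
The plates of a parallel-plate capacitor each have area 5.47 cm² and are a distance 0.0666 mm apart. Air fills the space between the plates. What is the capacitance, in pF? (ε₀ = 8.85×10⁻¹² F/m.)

A = 5.47 cm² = 5.47×10⁻⁴ m².
C = ε₀A/d = 8.85×10⁻¹² × 5.47×10⁻⁴ / 6.66×10⁻⁵ = 7.27×10⁻¹¹ F.

72.7 pF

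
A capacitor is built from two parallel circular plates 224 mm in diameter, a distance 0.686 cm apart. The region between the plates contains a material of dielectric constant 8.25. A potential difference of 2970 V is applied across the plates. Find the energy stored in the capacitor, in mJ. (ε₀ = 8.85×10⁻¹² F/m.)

1.85 mJ

A = π(224/2 mm)² = 3.94×10⁻² m².
C = κε₀A/d = 8.25 × 8.85×10⁻¹² × 3.94×10⁻² / 6.86×10⁻³ = 4.19×10⁻¹⁰ F.
U = ½CV² = ½ × 4.19×10⁻¹⁰ × (2970)² = 1.85×10⁻³ J.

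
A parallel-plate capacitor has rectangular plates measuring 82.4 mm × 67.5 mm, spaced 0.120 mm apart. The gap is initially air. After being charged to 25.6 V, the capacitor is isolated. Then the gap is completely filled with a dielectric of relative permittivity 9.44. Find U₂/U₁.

U₂/U₁ ≈ 0.106

Isolated ⇒ Q is held fixed.
C₂ = 9.44 C₁ and U = Q²/(2C), so U₂/U₁ = C₁/C₂ = 0.106.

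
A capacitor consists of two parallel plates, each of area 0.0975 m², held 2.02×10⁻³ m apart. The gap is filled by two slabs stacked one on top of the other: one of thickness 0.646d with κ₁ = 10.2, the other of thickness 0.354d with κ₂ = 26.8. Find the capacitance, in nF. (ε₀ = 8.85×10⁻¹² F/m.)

Stacked slabs ⇒ two capacitors in series, each with the full plate area.
C₁ = κ₁ε₀A/d₁ = 10.2 × 8.85×10⁻¹² × 9.75×10⁻² / 1.30×10⁻³ = 6.74×10⁻⁹ F.
C₂ = κ₂ε₀A/d₂ = 26.8 × 8.85×10⁻¹² × 9.75×10⁻² / 7.15×10⁻⁴ = 3.23×10⁻⁸ F.
C = (1/C₁ + 1/C₂)⁻¹ = 5.58×10⁻⁹ F.

C ≈ 5.58 nF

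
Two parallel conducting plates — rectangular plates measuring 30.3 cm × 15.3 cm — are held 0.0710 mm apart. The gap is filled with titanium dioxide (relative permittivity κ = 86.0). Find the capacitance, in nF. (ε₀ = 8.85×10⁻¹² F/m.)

C ≈ 497 nF

A = 30.3 × 15.3 cm² = 4.64×10⁻² m².
C = κε₀A/d = 86.0 × 8.85×10⁻¹² × 4.64×10⁻² / 7.10×10⁻⁵ = 4.97×10⁻⁷ F.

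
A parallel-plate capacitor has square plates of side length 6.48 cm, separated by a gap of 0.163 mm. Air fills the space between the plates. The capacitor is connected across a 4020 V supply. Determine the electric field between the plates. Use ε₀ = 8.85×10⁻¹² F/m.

E = V/d = 4020 / 1.63×10⁻⁴ = 2.47×10⁷ V/m.

24.7 MV/m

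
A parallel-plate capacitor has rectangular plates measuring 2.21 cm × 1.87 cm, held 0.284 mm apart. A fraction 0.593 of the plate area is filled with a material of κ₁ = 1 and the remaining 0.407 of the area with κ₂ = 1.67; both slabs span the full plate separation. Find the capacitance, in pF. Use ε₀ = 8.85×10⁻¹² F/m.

16.4 pF

A = 2.21 × 1.87 cm² = 4.13×10⁻⁴ m².
Side-by-side slabs ⇒ two capacitors in parallel, each spanning the full gap.
C₁ = κ₁ε₀A₁/d = 1.00 × 8.85×10⁻¹² × 2.45×10⁻⁴ / 2.84×10⁻⁴ = 7.64×10⁻¹² F.
C₂ = κ₂ε₀A₂/d = 1.67 × 8.85×10⁻¹² × 1.68×10⁻⁴ / 2.84×10⁻⁴ = 8.75×10⁻¹² F.
C = C₁ + C₂ = 1.64×10⁻¹¹ F.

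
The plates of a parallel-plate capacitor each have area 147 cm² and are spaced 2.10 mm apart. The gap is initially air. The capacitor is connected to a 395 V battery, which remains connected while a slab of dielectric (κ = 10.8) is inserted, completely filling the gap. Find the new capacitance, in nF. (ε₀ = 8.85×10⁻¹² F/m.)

C ≈ 0.669 nF

A = 147 cm² = 1.47×10⁻² m².
Initially C₁ = ε₀A/d = 8.85×10⁻¹² × 1.47×10⁻² / 2.10×10⁻³ = 6.20×10⁻¹¹ F.
C = κε₀A/d scales with κ, so C₂/C₁ = κ = 10.8.
C₂ = 10.8 × 6.20×10⁻¹¹ = 6.69×10⁻¹⁰ F.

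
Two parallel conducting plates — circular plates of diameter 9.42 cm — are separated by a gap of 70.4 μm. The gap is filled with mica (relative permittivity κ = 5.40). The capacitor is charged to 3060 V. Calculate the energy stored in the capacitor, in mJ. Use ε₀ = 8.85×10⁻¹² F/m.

22.1 mJ

A = π(9.42/2 cm)² = 6.97×10⁻³ m².
C = κε₀A/d = 5.40 × 8.85×10⁻¹² × 6.97×10⁻³ / 7.04×10⁻⁵ = 4.73×10⁻⁹ F.
U = ½CV² = ½ × 4.73×10⁻⁹ × (3060)² = 2.21×10⁻² J.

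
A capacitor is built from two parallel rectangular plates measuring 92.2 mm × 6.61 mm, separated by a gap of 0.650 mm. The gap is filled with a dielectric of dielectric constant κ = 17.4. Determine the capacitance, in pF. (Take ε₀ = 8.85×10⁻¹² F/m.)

A = 92.2 × 6.61 mm² = 6.09×10⁻⁴ m².
C = κε₀A/d = 17.4 × 8.85×10⁻¹² × 6.09×10⁻⁴ / 6.50×10⁻⁴ = 1.44×10⁻¹⁰ F.

144 pF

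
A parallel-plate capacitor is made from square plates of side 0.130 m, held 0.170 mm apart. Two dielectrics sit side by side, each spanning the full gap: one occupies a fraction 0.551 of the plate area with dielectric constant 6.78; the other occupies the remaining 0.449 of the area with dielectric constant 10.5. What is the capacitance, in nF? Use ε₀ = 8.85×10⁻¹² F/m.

A = (0.130 m)² = 1.69×10⁻² m².
Side-by-side slabs ⇒ two capacitors in parallel, each spanning the full gap.
C₁ = κ₁ε₀A₁/d = 6.78 × 8.85×10⁻¹² × 9.31×10⁻³ / 1.70×10⁻⁴ = 3.29×10⁻⁹ F.
C₂ = κ₂ε₀A₂/d = 10.5 × 8.85×10⁻¹² × 7.59×10⁻³ / 1.70×10⁻⁴ = 4.15×10⁻⁹ F.
C = C₁ + C₂ = 7.43×10⁻⁹ F.

7.43 nF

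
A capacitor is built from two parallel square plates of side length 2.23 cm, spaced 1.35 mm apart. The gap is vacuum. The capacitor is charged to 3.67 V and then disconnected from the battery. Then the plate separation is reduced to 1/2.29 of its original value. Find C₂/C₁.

C₂/C₁ ≈ 2.29

C = ε₀A/d scales as 1/d, so C₂/C₁ = d₁/d₂ = 2.29.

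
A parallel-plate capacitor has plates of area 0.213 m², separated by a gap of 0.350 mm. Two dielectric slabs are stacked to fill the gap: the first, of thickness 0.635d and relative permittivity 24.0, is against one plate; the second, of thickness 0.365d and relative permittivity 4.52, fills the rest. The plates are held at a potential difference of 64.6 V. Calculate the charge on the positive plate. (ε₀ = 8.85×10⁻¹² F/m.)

Q ≈ 3.25 μC

Stacked slabs ⇒ two capacitors in series, each with the full plate area.
C₁ = κ₁ε₀A/d₁ = 24.0 × 8.85×10⁻¹² × 0.213 / 2.22×10⁻⁴ = 2.04×10⁻⁷ F.
C₂ = κ₂ε₀A/d₂ = 4.52 × 8.85×10⁻¹² × 0.213 / 1.28×10⁻⁴ = 6.67×10⁻⁸ F.
C = (1/C₁ + 1/C₂)⁻¹ = 5.02×10⁻⁸ F.
Q = CV = 5.02×10⁻⁸ × 64.6 = 3.25×10⁻⁶ C.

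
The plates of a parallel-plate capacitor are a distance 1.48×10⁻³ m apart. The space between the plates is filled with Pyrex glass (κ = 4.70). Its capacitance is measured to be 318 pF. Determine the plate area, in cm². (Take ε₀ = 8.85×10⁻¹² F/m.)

A = Cd/(κε₀) = 3.18×10⁻¹⁰ × 1.48×10⁻³ / (4.70 × 8.85×10⁻¹²) = 1.13×10⁻² m².

113 cm²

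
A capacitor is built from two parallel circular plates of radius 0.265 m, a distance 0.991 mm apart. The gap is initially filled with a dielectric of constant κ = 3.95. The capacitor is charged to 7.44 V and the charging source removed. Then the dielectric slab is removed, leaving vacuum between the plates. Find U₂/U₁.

Isolated ⇒ Q is held fixed.
C₂ = 0.253 C₁ and U = Q²/(2C), so U₂/U₁ = C₁/C₂ = 3.95.

3.95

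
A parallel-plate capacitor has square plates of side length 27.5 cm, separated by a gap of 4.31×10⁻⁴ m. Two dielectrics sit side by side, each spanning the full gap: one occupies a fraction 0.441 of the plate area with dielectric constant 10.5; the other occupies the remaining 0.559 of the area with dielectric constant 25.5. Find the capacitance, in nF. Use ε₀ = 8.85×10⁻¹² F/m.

29.3 nF

A = (27.5 cm)² = 7.56×10⁻² m².
Side-by-side slabs ⇒ two capacitors in parallel, each spanning the full gap.
C₁ = κ₁ε₀A₁/d = 10.5 × 8.85×10⁻¹² × 3.34×10⁻² / 4.31×10⁻⁴ = 7.19×10⁻⁹ F.
C₂ = κ₂ε₀A₂/d = 25.5 × 8.85×10⁻¹² × 4.23×10⁻² / 4.31×10⁻⁴ = 2.21×10⁻⁸ F.
C = C₁ + C₂ = 2.93×10⁻⁸ F.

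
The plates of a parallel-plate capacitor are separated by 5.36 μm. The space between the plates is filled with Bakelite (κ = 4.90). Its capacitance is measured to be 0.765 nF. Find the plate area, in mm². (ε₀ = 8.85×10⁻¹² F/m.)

94.6 mm²

A = Cd/(κε₀) = 7.65×10⁻¹⁰ × 5.36×10⁻⁶ / (4.90 × 8.85×10⁻¹²) = 9.46×10⁻⁵ m².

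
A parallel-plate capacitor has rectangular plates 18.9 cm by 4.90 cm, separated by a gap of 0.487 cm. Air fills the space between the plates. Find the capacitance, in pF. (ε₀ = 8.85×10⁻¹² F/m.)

A = 18.9 × 4.90 cm² = 9.26×10⁻³ m².
C = ε₀A/d = 8.85×10⁻¹² × 9.26×10⁻³ / 4.87×10⁻³ = 1.68×10⁻¹¹ F.

C ≈ 16.8 pF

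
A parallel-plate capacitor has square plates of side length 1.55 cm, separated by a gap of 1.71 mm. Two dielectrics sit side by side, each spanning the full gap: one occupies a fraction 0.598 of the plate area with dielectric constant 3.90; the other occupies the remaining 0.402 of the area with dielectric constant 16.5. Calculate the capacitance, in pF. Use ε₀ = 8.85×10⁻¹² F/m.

C ≈ 11.1 pF

A = (1.55 cm)² = 2.40×10⁻⁴ m².
Side-by-side slabs ⇒ two capacitors in parallel, each spanning the full gap.
C₁ = κ₁ε₀A₁/d = 3.90 × 8.85×10⁻¹² × 1.44×10⁻⁴ / 1.71×10⁻³ = 2.90×10⁻¹² F.
C₂ = κ₂ε₀A₂/d = 16.5 × 8.85×10⁻¹² × 9.66×10⁻⁵ / 1.71×10⁻³ = 8.25×10⁻¹² F.
C = C₁ + C₂ = 1.11×10⁻¹¹ F.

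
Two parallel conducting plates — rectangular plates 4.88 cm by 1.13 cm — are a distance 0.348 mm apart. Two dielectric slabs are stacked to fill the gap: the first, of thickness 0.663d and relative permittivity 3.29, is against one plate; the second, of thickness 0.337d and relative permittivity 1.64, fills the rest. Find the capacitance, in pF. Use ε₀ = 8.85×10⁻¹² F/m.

A = 4.88 × 1.13 cm² = 5.51×10⁻⁴ m².
Stacked slabs ⇒ two capacitors in series, each with the full plate area.
C₁ = κ₁ε₀A/d₁ = 3.29 × 8.85×10⁻¹² × 5.51×10⁻⁴ / 2.31×10⁻⁴ = 6.96×10⁻¹¹ F.
C₂ = κ₂ε₀A/d₂ = 1.64 × 8.85×10⁻¹² × 5.51×10⁻⁴ / 1.17×10⁻⁴ = 6.82×10⁻¹¹ F.
C = (1/C₁ + 1/C₂)⁻¹ = 3.45×10⁻¹¹ F.

C ≈ 34.5 pF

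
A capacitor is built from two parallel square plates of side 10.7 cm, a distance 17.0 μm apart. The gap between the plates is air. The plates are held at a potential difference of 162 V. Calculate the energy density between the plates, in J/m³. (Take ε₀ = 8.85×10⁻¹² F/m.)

u ≈ 402 J/m³

E = V/d = 162 / 1.70×10⁻⁵ = 9.53×10⁶ V/m.
u = ½ε₀E² = ½ × 8.85×10⁻¹² × (9.53×10⁶)² = 4.02×10² J/m³.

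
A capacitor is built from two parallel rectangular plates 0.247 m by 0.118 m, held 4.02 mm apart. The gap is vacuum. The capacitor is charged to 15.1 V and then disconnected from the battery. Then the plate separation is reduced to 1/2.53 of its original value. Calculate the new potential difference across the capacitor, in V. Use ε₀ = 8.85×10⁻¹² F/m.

A = 0.247 × 0.118 m² = 2.91×10⁻² m².
Initially C₁ = ε₀A/d = 8.85×10⁻¹² × 2.91×10⁻² / 4.02×10⁻³ = 6.42×10⁻¹¹ F.
V₁ = 15.1 V.
Isolated ⇒ Q is held fixed. C₂ = 2.53 C₁ and V = Q/C, so V₂/V₁ = C₁/C₂ = 0.395.
V₂ = 0.395 × 15.1 = 5.97 V.

5.97 V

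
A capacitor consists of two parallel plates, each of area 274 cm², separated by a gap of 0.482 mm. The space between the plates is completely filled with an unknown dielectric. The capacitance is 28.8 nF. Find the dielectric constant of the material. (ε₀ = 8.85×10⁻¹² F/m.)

A = 274 cm² = 2.74×10⁻² m².
κ = Cd/(ε₀A) = 2.88×10⁻⁸ × 4.82×10⁻⁴ / (8.85×10⁻¹² × 2.74×10⁻²) = 57.2.

κ ≈ 57.2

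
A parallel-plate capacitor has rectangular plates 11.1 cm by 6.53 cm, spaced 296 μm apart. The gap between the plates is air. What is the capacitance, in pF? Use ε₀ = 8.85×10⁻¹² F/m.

217 pF

A = 11.1 × 6.53 cm² = 7.25×10⁻³ m².
C = ε₀A/d = 8.85×10⁻¹² × 7.25×10⁻³ / 2.96×10⁻⁴ = 2.17×10⁻¹⁰ F.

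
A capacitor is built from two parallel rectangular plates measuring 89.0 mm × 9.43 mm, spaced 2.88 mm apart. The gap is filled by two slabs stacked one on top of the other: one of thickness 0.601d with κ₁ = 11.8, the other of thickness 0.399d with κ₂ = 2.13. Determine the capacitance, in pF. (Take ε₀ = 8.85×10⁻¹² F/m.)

10.8 pF

A = 89.0 × 9.43 mm² = 8.39×10⁻⁴ m².
Stacked slabs ⇒ two capacitors in series, each with the full plate area.
C₁ = κ₁ε₀A/d₁ = 11.8 × 8.85×10⁻¹² × 8.39×10⁻⁴ / 1.73×10⁻³ = 5.06×10⁻¹¹ F.
C₂ = κ₂ε₀A/d₂ = 2.13 × 8.85×10⁻¹² × 8.39×10⁻⁴ / 1.15×10⁻³ = 1.38×10⁻¹¹ F.
C = (1/C₁ + 1/C₂)⁻¹ = 1.08×10⁻¹¹ F.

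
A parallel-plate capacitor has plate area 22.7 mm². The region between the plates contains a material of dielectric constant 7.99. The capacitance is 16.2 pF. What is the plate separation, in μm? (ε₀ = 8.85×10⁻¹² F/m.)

A = 22.7 mm² = 2.27×10⁻⁵ m².
d = κε₀A/C = 7.99 × 8.85×10⁻¹² × 2.27×10⁻⁵ / 1.62×10⁻¹¹ = 9.91×10⁻⁵ m.

d ≈ 99.1 μm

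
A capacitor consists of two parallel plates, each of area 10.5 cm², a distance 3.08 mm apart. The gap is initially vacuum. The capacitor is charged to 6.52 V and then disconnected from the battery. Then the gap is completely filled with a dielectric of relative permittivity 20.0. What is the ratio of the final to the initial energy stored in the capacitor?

0.0500

Isolated ⇒ Q is held fixed.
C₂ = 20.0 C₁ and U = Q²/(2C), so U₂/U₁ = C₁/C₂ = 0.0500.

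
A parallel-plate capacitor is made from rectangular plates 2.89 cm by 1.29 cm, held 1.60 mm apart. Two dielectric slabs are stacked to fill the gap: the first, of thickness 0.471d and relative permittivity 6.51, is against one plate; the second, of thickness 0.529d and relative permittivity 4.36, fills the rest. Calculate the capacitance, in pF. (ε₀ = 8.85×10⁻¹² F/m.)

C ≈ 10.6 pF

A = 2.89 × 1.29 cm² = 3.73×10⁻⁴ m².
Stacked slabs ⇒ two capacitors in series, each with the full plate area.
C₁ = κ₁ε₀A/d₁ = 6.51 × 8.85×10⁻¹² × 3.73×10⁻⁴ / 7.54×10⁻⁴ = 2.85×10⁻¹¹ F.
C₂ = κ₂ε₀A/d₂ = 4.36 × 8.85×10⁻¹² × 3.73×10⁻⁴ / 8.46×10⁻⁴ = 1.70×10⁻¹¹ F.
C = (1/C₁ + 1/C₂)⁻¹ = 1.06×10⁻¹¹ F.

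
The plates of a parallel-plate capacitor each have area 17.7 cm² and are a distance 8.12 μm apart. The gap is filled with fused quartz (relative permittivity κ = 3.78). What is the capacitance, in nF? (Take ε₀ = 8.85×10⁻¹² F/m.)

C ≈ 7.29 nF

A = 17.7 cm² = 1.77×10⁻³ m².
C = κε₀A/d = 3.78 × 8.85×10⁻¹² × 1.77×10⁻³ / 8.12×10⁻⁶ = 7.29×10⁻⁹ F.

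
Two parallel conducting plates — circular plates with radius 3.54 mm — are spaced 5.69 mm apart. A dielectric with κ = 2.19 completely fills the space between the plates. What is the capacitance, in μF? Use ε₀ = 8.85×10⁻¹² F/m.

C ≈ 1.34×10⁻⁷ μF

A = π(3.54 mm)² = 3.94×10⁻⁵ m².
C = κε₀A/d = 2.19 × 8.85×10⁻¹² × 3.94×10⁻⁵ / 5.69×10⁻³ = 1.34×10⁻¹³ F.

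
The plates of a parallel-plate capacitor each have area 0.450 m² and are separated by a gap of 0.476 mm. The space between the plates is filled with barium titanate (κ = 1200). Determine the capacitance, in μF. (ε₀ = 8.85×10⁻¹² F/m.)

C ≈ 10.0 μF

C = κε₀A/d = 1200 × 8.85×10⁻¹² × 0.450 / 4.76×10⁻⁴ = 1.00×10⁻⁵ F.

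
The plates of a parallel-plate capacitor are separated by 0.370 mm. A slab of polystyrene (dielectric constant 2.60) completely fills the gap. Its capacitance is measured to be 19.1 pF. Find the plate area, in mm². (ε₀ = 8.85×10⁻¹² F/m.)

A = Cd/(κε₀) = 1.91×10⁻¹¹ × 3.70×10⁻⁴ / (2.60 × 8.85×10⁻¹²) = 3.07×10⁻⁴ m².

307 mm²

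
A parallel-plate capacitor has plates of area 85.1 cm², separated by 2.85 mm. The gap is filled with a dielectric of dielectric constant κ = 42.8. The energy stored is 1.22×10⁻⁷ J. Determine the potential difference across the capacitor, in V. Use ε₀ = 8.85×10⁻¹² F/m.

V ≈ 14.7 V

A = 85.1 cm² = 8.51×10⁻³ m².
C = κε₀A/d = 42.8 × 8.85×10⁻¹² × 8.51×10⁻³ / 2.85×10⁻³ = 1.13×10⁻⁹ F.
V = √(2U/C) = √(2 × 1.22×10⁻⁷ / 1.13×10⁻⁹) = 14.7 V.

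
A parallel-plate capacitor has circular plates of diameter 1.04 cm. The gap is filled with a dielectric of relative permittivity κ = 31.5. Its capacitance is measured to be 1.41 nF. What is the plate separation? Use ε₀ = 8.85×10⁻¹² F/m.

d ≈ 16.8 μm

A = π(1.04/2 cm)² = 8.49×10⁻⁵ m².
d = κε₀A/C = 31.5 × 8.85×10⁻¹² × 8.49×10⁻⁵ / 1.41×10⁻⁹ = 1.68×10⁻⁵ m.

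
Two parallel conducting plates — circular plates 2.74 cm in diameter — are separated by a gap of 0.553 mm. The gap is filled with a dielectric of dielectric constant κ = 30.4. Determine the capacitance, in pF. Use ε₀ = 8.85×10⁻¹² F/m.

287 pF

A = π(2.74/2 cm)² = 5.90×10⁻⁴ m².
C = κε₀A/d = 30.4 × 8.85×10⁻¹² × 5.90×10⁻⁴ / 5.53×10⁻⁴ = 2.87×10⁻¹⁰ F.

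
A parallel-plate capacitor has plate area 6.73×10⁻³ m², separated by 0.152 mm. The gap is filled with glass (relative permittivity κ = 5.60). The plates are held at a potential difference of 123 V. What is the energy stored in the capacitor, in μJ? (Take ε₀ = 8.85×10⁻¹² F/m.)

C = κε₀A/d = 5.60 × 8.85×10⁻¹² × 6.73×10⁻³ / 1.52×10⁻⁴ = 2.19×10⁻⁹ F.
U = ½CV² = ½ × 2.19×10⁻⁹ × (123)² = 1.66×10⁻⁵ J.

U ≈ 16.6 μJ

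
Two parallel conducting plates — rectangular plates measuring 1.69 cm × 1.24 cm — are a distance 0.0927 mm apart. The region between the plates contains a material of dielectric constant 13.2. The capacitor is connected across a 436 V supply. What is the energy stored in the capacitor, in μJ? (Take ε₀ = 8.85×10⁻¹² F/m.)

A = 1.69 × 1.24 cm² = 2.10×10⁻⁴ m².
C = κε₀A/d = 13.2 × 8.85×10⁻¹² × 2.10×10⁻⁴ / 9.27×10⁻⁵ = 2.64×10⁻¹⁰ F.
U = ½CV² = ½ × 2.64×10⁻¹⁰ × (436)² = 2.51×10⁻⁵ J.

U ≈ 25.1 μJ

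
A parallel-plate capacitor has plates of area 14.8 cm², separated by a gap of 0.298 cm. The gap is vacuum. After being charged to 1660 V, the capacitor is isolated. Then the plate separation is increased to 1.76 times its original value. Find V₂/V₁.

Isolated ⇒ Q is held fixed.
C₂ = 0.568 C₁ and V = Q/C, so V₂/V₁ = C₁/C₂ = 1.76.

1.76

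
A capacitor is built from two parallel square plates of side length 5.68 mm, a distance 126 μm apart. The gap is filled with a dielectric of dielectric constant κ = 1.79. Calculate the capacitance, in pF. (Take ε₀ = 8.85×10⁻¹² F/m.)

A = (5.68 mm)² = 3.23×10⁻⁵ m².
C = κε₀A/d = 1.79 × 8.85×10⁻¹² × 3.23×10⁻⁵ / 1.26×10⁻⁴ = 4.06×10⁻¹² F.

4.06 pF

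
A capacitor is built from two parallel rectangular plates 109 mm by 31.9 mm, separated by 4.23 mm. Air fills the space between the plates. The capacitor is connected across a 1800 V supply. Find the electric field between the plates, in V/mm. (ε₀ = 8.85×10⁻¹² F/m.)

426 V/mm

E = V/d = 1800 / 4.23×10⁻³ = 4.26×10⁵ V/m.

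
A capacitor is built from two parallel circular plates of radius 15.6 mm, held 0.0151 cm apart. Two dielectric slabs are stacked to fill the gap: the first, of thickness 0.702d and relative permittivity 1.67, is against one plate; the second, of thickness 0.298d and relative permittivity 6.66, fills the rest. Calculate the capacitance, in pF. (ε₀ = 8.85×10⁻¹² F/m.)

96.3 pF

A = π(15.6 mm)² = 7.65×10⁻⁴ m².
Stacked slabs ⇒ two capacitors in series, each with the full plate area.
C₁ = κ₁ε₀A/d₁ = 1.67 × 8.85×10⁻¹² × 7.65×10⁻⁴ / 1.06×10⁻⁴ = 1.07×10⁻¹⁰ F.
C₂ = κ₂ε₀A/d₂ = 6.66 × 8.85×10⁻¹² × 7.65×10⁻⁴ / 4.50×10⁻⁵ = 1.00×10⁻⁹ F.
C = (1/C₁ + 1/C₂)⁻¹ = 9.63×10⁻¹¹ F.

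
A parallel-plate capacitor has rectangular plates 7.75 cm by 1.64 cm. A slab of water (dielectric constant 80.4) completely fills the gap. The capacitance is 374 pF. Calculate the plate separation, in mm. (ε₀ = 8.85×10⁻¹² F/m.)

A = 7.75 × 1.64 cm² = 1.27×10⁻³ m².
d = κε₀A/C = 80.4 × 8.85×10⁻¹² × 1.27×10⁻³ / 3.74×10⁻¹⁰ = 2.42×10⁻³ m.

d ≈ 2.42 mm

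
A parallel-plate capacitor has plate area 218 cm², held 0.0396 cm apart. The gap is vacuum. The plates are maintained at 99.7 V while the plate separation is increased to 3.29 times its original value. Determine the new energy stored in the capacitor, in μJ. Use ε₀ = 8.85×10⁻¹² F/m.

U ≈ 0.736 μJ

A = 218 cm² = 2.18×10⁻² m².
Initially C₁ = ε₀A/d = 8.85×10⁻¹² × 2.18×10⁻² / 3.96×10⁻⁴ = 4.87×10⁻¹⁰ F.
U₁ = 2.42×10⁻⁶ J.
Battery connected ⇒ V is held fixed. C₂ = 0.304 C₁ and U = ½CV², so U₂/U₁ = C₂/C₁ = 0.304.
U₂ = 0.304 × 2.42×10⁻⁶ = 7.36×10⁻⁷ J.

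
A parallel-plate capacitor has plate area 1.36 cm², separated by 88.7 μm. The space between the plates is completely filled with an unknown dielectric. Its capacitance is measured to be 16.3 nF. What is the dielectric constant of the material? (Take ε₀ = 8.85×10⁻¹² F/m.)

A = 1.36 cm² = 1.36×10⁻⁴ m².
κ = Cd/(ε₀A) = 1.63×10⁻⁸ × 8.87×10⁻⁵ / (8.85×10⁻¹² × 1.36×10⁻⁴) = 1201.

1201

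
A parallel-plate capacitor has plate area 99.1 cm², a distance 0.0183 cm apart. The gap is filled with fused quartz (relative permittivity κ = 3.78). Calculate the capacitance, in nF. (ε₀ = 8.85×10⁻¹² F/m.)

A = 99.1 cm² = 9.91×10⁻³ m².
C = κε₀A/d = 3.78 × 8.85×10⁻¹² × 9.91×10⁻³ / 1.83×10⁻⁴ = 1.81×10⁻⁹ F.

C ≈ 1.81 nF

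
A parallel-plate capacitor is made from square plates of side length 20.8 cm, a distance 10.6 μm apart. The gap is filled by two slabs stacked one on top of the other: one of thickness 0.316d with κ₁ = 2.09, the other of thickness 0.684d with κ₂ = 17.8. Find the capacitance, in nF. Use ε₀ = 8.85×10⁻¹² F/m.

190 nF

A = (20.8 cm)² = 4.33×10⁻² m².
Stacked slabs ⇒ two capacitors in series, each with the full plate area.
C₁ = κ₁ε₀A/d₁ = 2.09 × 8.85×10⁻¹² × 4.33×10⁻² / 3.35×10⁻⁶ = 2.39×10⁻⁷ F.
C₂ = κ₂ε₀A/d₂ = 17.8 × 8.85×10⁻¹² × 4.33×10⁻² / 7.25×10⁻⁶ = 9.40×10⁻⁷ F.
C = (1/C₁ + 1/C₂)⁻¹ = 1.90×10⁻⁷ F.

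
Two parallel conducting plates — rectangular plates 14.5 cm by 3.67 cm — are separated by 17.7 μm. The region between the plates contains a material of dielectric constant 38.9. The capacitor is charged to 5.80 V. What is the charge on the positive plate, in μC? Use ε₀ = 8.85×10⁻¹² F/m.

Q ≈ 0.600 μC

A = 14.5 × 3.67 cm² = 5.32×10⁻³ m².
C = κε₀A/d = 38.9 × 8.85×10⁻¹² × 5.32×10⁻³ / 1.77×10⁻⁵ = 1.04×10⁻⁷ F.
Q = CV = 1.04×10⁻⁷ × 5.80 = 6.00×10⁻⁷ C.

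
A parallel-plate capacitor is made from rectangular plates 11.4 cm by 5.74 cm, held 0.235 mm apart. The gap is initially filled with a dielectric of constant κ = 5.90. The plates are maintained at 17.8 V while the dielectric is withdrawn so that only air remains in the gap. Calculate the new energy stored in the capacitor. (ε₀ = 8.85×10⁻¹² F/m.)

U ≈ 39.0 nJ

A = 11.4 × 5.74 cm² = 6.54×10⁻³ m².
Initially C₁ = κε₀A/d = 5.90 × 8.85×10⁻¹² × 6.54×10⁻³ / 2.35×10⁻⁴ = 1.45×10⁻⁹ F.
U₁ = 2.30×10⁻⁷ J.
Battery connected ⇒ V is held fixed. C₂ = 0.169 C₁ and U = ½CV², so U₂/U₁ = C₂/C₁ = 0.169.
U₂ = 0.169 × 2.30×10⁻⁷ = 3.90×10⁻⁸ J.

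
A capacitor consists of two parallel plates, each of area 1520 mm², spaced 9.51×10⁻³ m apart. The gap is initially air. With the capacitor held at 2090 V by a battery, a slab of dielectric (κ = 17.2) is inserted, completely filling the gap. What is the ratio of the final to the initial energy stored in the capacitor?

Battery connected ⇒ V is held fixed.
C₂ = 17.2 C₁ and U = ½CV², so U₂/U₁ = C₂/C₁ = 17.2.

U₂/U₁ ≈ 17.2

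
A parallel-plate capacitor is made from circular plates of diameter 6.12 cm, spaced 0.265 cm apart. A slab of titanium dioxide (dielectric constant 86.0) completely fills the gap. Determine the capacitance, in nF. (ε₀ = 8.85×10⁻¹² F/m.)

0.845 nF

A = π(6.12/2 cm)² = 2.94×10⁻³ m².
C = κε₀A/d = 86.0 × 8.85×10⁻¹² × 2.94×10⁻³ / 2.65×10⁻³ = 8.45×10⁻¹⁰ F.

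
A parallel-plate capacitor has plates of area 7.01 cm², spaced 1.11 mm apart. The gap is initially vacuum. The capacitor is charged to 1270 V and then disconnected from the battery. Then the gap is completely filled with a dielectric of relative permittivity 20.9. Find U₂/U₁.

Isolated ⇒ Q is held fixed.
C₂ = 20.9 C₁ and U = Q²/(2C), so U₂/U₁ = C₁/C₂ = 0.0478.

U₂/U₁ ≈ 0.0478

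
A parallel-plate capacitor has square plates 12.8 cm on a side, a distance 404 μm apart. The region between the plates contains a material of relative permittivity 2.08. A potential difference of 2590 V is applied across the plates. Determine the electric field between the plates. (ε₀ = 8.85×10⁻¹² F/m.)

E = V/d = 2590 / 4.04×10⁻⁴ = 6.41×10⁶ V/m.

E ≈ 6.41 MV/m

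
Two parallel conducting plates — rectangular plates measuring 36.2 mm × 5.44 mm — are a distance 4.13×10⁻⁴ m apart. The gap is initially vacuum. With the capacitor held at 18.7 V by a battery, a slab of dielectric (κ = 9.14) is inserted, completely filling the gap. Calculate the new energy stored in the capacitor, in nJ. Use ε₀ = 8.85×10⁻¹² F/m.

U ≈ 6.74 nJ

A = 36.2 × 5.44 mm² = 1.97×10⁻⁴ m².
Initially C₁ = ε₀A/d = 8.85×10⁻¹² × 1.97×10⁻⁴ / 4.13×10⁻⁴ = 4.22×10⁻¹² F.
U₁ = 7.38×10⁻¹⁰ J.
Battery connected ⇒ V is held fixed. C₂ = 9.14 C₁ and U = ½CV², so U₂/U₁ = C₂/C₁ = 9.14.
U₂ = 9.14 × 7.38×10⁻¹⁰ = 6.74×10⁻⁹ J.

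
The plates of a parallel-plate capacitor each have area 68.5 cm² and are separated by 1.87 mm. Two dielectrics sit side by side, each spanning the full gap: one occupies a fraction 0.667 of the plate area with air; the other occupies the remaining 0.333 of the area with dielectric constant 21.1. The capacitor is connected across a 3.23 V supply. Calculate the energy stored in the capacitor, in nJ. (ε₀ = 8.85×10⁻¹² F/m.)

A = 68.5 cm² = 6.85×10⁻³ m².
Side-by-side slabs ⇒ two capacitors in parallel, each spanning the full gap.
C₁ = κ₁ε₀A₁/d = 1.00 × 8.85×10⁻¹² × 4.57×10⁻³ / 1.87×10⁻³ = 2.16×10⁻¹¹ F.
C₂ = κ₂ε₀A₂/d = 21.1 × 8.85×10⁻¹² × 2.28×10⁻³ / 1.87×10⁻³ = 2.28×10⁻¹⁰ F.
C = C₁ + C₂ = 2.49×10⁻¹⁰ F.
U = ½CV² = ½ × 2.49×10⁻¹⁰ × (3.23)² = 1.30×10⁻⁹ J.

U ≈ 1.30 nJ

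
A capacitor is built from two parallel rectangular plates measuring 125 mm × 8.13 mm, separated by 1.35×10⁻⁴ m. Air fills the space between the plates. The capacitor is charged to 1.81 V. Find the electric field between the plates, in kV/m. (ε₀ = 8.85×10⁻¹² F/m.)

E = V/d = 1.81 / 1.35×10⁻⁴ = 1.34×10⁴ V/m.

E ≈ 13.4 kV/m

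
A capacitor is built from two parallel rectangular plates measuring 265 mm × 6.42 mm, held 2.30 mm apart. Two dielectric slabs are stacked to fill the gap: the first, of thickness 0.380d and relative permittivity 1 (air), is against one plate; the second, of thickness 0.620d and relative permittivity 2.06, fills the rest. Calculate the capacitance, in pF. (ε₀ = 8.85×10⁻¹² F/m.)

A = 265 × 6.42 mm² = 1.70×10⁻³ m².
Stacked slabs ⇒ two capacitors in series, each with the full plate area.
C₁ = κ₁ε₀A/d₁ = 1.00 × 8.85×10⁻¹² × 1.70×10⁻³ / 8.74×10⁻⁴ = 1.72×10⁻¹¹ F.
C₂ = κ₂ε₀A/d₂ = 2.06 × 8.85×10⁻¹² × 1.70×10⁻³ / 1.43×10⁻³ = 2.18×10⁻¹¹ F.
C = (1/C₁ + 1/C₂)⁻¹ = 9.61×10⁻¹² F.

9.61 pF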